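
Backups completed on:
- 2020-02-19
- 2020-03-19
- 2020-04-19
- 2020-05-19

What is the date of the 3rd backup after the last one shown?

2020-08-19

Each date is the 19th; the gaps (29, 31, 30) track the month lengths.
The rule is the 19th of each month.
Next: June 2020 → 2020-06-19.
Next: July 2020 → 2020-07-19.
Next: August 2020 → 2020-08-19.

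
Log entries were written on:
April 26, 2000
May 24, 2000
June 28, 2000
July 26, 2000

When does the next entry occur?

Gaps: 28, 35, 28 days — a mix of 28 and 35. Every date is a Wednesday.
Each is the 4th Wednesday of its month.
August 2000 — 4th Wednesday is August 23, 2000.

August 23, 2000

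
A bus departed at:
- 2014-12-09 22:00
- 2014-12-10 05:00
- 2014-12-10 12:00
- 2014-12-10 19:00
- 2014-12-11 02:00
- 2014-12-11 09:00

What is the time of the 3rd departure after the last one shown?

The interval is a steady 7 hours (7, 7, 7, 7, 7).
2014-12-11 09:00 + 7 h = 2014-12-11 16:00.
2014-12-11 16:00 + 7 h = 2014-12-11 23:00.
2014-12-11 23:00 + 7 h = 2014-12-12 06:00.

2014-12-12 06:00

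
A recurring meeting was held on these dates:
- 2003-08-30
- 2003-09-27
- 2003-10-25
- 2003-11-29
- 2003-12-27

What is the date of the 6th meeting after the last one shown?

2004-06-26

These are Saturdays with 28, 28, 35, 28-day gaps.
Each is the final Saturday of its month — 2003-08-30 is past the 28th, so '4th Saturday' doesn't fit.
Last Saturday of January 2004: 2004-01-31.
February 2004 ends with Saturday 2004-02-28.
March 2004 ends with Saturday 2004-03-27.
April 2004 ends with Saturday 2004-04-24.
Last Saturday of May 2004: 2004-05-29.
Last Saturday of June 2004: 2004-06-26.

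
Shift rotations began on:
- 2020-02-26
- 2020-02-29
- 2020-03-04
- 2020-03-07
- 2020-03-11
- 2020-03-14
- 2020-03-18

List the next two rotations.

2020-03-21, 2020-03-25

Every event lands on a Wednesday or Saturday (gaps cycle 3, 4, 3, 4, 3, 4).
So the schedule is: every Wednesday and Saturday.
The following Saturday is 2020-03-21.
The following Wednesday is 2020-03-25.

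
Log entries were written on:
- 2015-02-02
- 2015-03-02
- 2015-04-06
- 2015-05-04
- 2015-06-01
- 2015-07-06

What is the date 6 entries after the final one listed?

All dates are Mondays, 28, 35, 28, 28, 35 days apart.
Specifically, the 1st Monday of each month.
1st Monday of August 2015: 2015-08-03.
September 2015 — 1st Monday is 2015-09-07.
October 2015 — 1st Monday is 2015-10-05.
1st Monday of November 2015: 2015-11-02.
1st Monday of December 2015: 2015-12-07.
January 2016 — 1st Monday is 2016-01-04.

2016-01-04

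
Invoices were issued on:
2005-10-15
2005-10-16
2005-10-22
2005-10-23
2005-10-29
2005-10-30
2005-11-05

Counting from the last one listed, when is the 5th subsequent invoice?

2005-11-20

Gaps: 1, 6, 1, 6, 1, 6 days — not constant, but cyclic with period 2.
The events fall on every Saturday and Sunday.
Next Sunday: 2005-11-06.
The following Saturday is 2005-11-12.
The following Sunday is 2005-11-13.
The following Saturday is 2005-11-19.
Next Sunday: 2005-11-20.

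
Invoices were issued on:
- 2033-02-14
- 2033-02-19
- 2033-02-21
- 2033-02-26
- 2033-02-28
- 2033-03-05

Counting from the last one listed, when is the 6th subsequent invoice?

Gaps: 5, 2, 5, 2, 5 days — not constant, but cyclic with period 2.
The events fall on every Monday and Saturday.
The following Monday is 2033-03-07.
Next Saturday: 2033-03-12.
Next Monday: 2033-03-14.
The following Saturday is 2033-03-19.
The following Monday is 2033-03-21.
The following Saturday is 2033-03-26.

2033-03-26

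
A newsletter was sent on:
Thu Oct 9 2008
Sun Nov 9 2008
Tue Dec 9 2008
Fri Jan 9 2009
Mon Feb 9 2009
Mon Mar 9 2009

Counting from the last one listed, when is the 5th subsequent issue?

Gaps: 31, 30, 31, 31, 28 days — not constant. Every event is on the 9th of the month.
Pattern: the 9th of each month.
Next: April 2009 → Thu Apr 9 2009.
May 2009: Sat May 9 2009.
Next: June 2009 → Tue Jun 9 2009.
Next: July 2009 → Thu Jul 9 2009.
Next: August 2009 → Sun Aug 9 2009.

Sun Aug 9 2009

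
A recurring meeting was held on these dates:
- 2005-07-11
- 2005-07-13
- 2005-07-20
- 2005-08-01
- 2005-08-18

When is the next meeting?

Intervals are 2, 7, 12, 17 days — an arithmetic progression with common difference 5.
Next gap: 22 days. 2005-08-18 + 22 days = 2005-09-09.

2005-09-09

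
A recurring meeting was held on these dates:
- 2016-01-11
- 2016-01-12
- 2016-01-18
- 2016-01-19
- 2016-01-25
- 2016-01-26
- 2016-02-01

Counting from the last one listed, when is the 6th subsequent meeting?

2016-02-22

Gaps: 1, 6, 1, 6, 1, 6 days — not constant, but cyclic with period 2.
The events fall on every Monday and Tuesday.
Next Tuesday: 2016-02-02.
Next Monday: 2016-02-08.
The following Tuesday is 2016-02-09.
The following Monday is 2016-02-15.
Next Tuesday: 2016-02-16.
The following Monday is 2016-02-22.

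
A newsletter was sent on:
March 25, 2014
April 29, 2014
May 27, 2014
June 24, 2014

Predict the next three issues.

July 29, 2014; August 26, 2014; September 30, 2014

These are Tuesdays with 35, 28, 28-day gaps.
Each is the final Tuesday of its month — April 29, 2014 is past the 28th, so '4th Tuesday' doesn't fit.
July 2014 ends with Tuesday July 29, 2014.
Last Tuesday of August 2014: August 26, 2014.
Last Tuesday of September 2014: September 30, 2014.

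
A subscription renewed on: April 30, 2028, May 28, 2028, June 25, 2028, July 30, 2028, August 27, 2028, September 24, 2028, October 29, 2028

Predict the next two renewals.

These are Sundays with 28, 28, 35, 28, 28, 35-day gaps.
Each is the final Sunday of its month — April 30, 2028 is past the 28th, so '4th Sunday' doesn't fit.
Last Sunday of November 2028: November 26, 2028.
Last Sunday of December 2028: December 31, 2028.

November 26, 2028; December 31, 2028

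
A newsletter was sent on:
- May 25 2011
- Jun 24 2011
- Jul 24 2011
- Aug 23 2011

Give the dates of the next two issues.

The spacing is 30, 30, 30 days — always 30 days.
Aug 23 2011 + 30 days = Sep 22 2011.
Sep 22 2011 + 30 days = Oct 22 2011.

Sep 22 2011, Oct 22 2011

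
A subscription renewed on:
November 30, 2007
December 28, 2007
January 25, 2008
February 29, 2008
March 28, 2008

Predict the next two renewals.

April 25, 2008; May 30, 2008

Every date is a Friday; gaps 28, 28, 35, 28 days.
Each is the last Friday of its month (at least one falls on the 29th or later, ruling out '4th Friday').
Last Friday of April 2008: April 25, 2008.
Last Friday of May 2008: May 30, 2008.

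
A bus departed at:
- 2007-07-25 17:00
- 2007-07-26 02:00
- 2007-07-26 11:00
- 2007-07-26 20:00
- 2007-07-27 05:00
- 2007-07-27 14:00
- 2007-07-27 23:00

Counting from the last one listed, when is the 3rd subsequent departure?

2007-07-29 02:00

The interval is a steady 9 hours (9, 9, 9, 9, 9, 9).
2007-07-27 23:00 + 9 h = 2007-07-28 08:00.
2007-07-28 08:00 + 9 h = 2007-07-28 17:00.
2007-07-28 17:00 + 9 h = 2007-07-29 02:00.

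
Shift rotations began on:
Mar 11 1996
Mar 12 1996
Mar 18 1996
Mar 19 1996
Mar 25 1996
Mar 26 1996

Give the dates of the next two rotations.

Every event lands on a Monday or Tuesday (gaps cycle 1, 6, 1, 6, 1).
So the schedule is: every Monday and Tuesday.
Next Monday: Apr 1 1996.
Next Tuesday: Apr 2 1996.

Apr 1 1996, Apr 2 1996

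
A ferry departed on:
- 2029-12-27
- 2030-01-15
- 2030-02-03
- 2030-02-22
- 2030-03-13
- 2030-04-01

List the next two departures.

2030-04-20, 2030-05-09

Every event comes 19 days after the last (19, 19, 19, 19, 19).
2030-04-01 + 19 days = 2030-04-20.
2030-04-20 + 19 days = 2030-05-09.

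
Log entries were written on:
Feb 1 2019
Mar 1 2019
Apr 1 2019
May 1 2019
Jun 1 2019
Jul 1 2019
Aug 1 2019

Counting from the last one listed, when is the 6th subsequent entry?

Feb 1 2020

Gaps: 28, 31, 30, 31, 30, 31 days — not constant. Every event is on the 1st of the month.
Pattern: the 1st of each month.
Next: September 2019 → Sep 1 2019.
October 2019: Oct 1 2019.
November 2019: Nov 1 2019.
Next: December 2019 → Dec 1 2019.
Next: January 2020 → Jan 1 2020.
Next: February 2020 → Feb 1 2020.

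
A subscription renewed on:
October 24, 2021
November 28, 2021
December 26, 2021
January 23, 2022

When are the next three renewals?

February 27, 2022; March 27, 2022; April 24, 2022

These are Sundays at 28- or 35-day spacing (35, 28, 28).
The pattern: 4th Sunday of the month.
February 2022 — 4th Sunday is February 27, 2022.
4th Sunday of March 2022: March 27, 2022.
4th Sunday of April 2022: April 24, 2022.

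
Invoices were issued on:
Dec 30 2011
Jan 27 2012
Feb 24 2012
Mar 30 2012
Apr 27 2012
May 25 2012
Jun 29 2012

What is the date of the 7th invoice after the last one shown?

Every date is a Friday; gaps 28, 28, 35, 28, 28, 35 days.
Each is the last Friday of its month (at least one falls on the 29th or later, ruling out '4th Friday').
July 2012 ends with Friday Jul 27 2012.
Last Friday of August 2012: Aug 31 2012.
Last Friday of September 2012: Sep 28 2012.
October 2012 ends with Friday Oct 26 2012.
Last Friday of November 2012: Nov 30 2012.
Last Friday of December 2012: Dec 28 2012.
Last Friday of January 2013: Jan 25 2013.

Jan 25 2013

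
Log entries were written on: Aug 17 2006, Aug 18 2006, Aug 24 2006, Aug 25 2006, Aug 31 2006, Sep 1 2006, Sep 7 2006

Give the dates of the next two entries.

Every event lands on a Thursday or Friday (gaps cycle 1, 6, 1, 6, 1, 6).
So the schedule is: every Thursday and Friday.
The following Friday is Sep 8 2006.
The following Thursday is Sep 14 2006.

Sep 8 2006, Sep 14 2006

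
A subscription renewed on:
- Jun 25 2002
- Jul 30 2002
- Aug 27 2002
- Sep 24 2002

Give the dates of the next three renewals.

Every date is a Tuesday; gaps 35, 28, 28 days.
Each is the last Tuesday of its month (at least one falls on the 29th or later, ruling out '4th Tuesday').
Last Tuesday of October 2002: Oct 29 2002.
November 2002 ends with Tuesday Nov 26 2002.
Last Tuesday of December 2002: Dec 31 2002.

Oct 29 2002, Nov 26 2002, Dec 31 2002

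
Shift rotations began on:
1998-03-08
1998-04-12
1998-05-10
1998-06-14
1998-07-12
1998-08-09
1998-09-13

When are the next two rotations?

1998-10-11, 1998-11-08

Gaps: 35, 28, 35, 28, 28, 35 days — a mix of 28 and 35. Every date is a Sunday.
Each is the 2nd Sunday of its month.
October 1998 — 2nd Sunday is 1998-10-11.
2nd Sunday of November 1998: 1998-11-08.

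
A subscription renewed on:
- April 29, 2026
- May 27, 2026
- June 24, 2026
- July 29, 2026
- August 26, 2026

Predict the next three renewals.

September 30, 2026; October 28, 2026; November 25, 2026

Every date is a Wednesday; gaps 28, 28, 35, 28 days.
Each is the last Wednesday of its month (at least one falls on the 29th or later, ruling out '4th Wednesday').
Last Wednesday of September 2026: September 30, 2026.
October 2026 ends with Wednesday October 28, 2026.
November 2026 ends with Wednesday November 25, 2026.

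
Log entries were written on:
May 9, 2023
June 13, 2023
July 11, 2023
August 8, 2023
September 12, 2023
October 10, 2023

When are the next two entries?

November 14, 2023; December 12, 2023

All dates are Tuesdays, 35, 28, 28, 35, 28 days apart.
Specifically, the 2nd Tuesday of each month.
November 2023 — 2nd Tuesday is November 14, 2023.
2nd Tuesday of December 2023: December 12, 2023.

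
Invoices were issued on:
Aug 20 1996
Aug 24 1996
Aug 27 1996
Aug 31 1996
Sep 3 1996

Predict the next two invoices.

Sep 7 1996, Sep 10 1996

The gap pattern 4, 3, 4, 3 repeats every 2 events.
These are the Tuesdays and Saturdays of each week.
The following Saturday is Sep 7 1996.
The following Tuesday is Sep 10 1996.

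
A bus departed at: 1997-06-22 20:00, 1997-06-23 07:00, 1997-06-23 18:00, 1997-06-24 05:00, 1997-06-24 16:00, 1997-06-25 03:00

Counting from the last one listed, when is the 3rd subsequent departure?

1997-06-26 12:00

The interval is a steady 11 hours (11, 11, 11, 11, 11).
1997-06-25 03:00 + 11 h = 1997-06-25 14:00.
1997-06-25 14:00 + 11 h = 1997-06-26 01:00.
1997-06-26 01:00 + 11 h = 1997-06-26 12:00.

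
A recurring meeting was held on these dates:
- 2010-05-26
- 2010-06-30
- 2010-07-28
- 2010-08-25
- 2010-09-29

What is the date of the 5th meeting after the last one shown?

All Wednesdays; the gaps (35, 28, 28, 35) vary with month length.
This is the last Wednesday of each month.
October 2010 ends with Wednesday 2010-10-27.
Last Wednesday of November 2010: 2010-11-24.
December 2010 ends with Wednesday 2010-12-29.
January 2011 ends with Wednesday 2011-01-26.
February 2011 ends with Wednesday 2011-02-23.

2011-02-23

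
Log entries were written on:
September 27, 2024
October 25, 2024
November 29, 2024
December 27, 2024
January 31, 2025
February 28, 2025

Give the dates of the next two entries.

March 28, 2025; April 25, 2025

These are Fridays with 28, 35, 28, 35, 28-day gaps.
Each is the final Friday of its month — November 29, 2024 is past the 28th, so '4th Friday' doesn't fit.
Last Friday of March 2025: March 28, 2025.
April 2025 ends with Friday April 25, 2025.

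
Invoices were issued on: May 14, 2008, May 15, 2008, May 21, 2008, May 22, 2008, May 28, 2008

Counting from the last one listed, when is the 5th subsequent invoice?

The gap pattern 1, 6, 1, 6 repeats every 2 events.
These are the Wednesdays and Thursdays of each week.
The following Thursday is May 29, 2008.
Next Wednesday: June 4, 2008.
Next Thursday: June 5, 2008.
Next Wednesday: June 11, 2008.
Next Thursday: June 12, 2008.

June 12, 2008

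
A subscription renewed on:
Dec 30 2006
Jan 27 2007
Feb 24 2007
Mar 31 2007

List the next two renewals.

All Saturdays; the gaps (28, 28, 35) vary with month length.
This is the last Saturday of each month.
April 2007 ends with Saturday Apr 28 2007.
May 2007 ends with Saturday May 26 2007.

Apr 28 2007, May 26 2007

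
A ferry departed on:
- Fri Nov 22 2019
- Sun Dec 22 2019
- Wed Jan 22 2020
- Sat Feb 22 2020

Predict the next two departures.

Sun Mar 22 2020, Wed Apr 22 2020

Gaps: 30, 31, 31 days — not constant. Every event is on the 22nd of the month.
Pattern: the 22nd of each month.
Next: March 2020 → Sun Mar 22 2020.
Next: April 2020 → Wed Apr 22 2020.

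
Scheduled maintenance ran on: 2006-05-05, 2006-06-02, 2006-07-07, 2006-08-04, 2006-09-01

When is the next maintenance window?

2006-10-06

These are Fridays at 28- or 35-day spacing (28, 35, 28, 28).
The pattern: 1st Friday of the month.
October 2006 — 1st Friday is 2006-10-06.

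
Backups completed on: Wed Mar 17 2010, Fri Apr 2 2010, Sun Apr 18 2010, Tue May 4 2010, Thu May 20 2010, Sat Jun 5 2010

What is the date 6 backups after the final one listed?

Thu Sep 9 2010

The spacing is 16, 16, 16, 16, 16 days — always 16 days.
Sat Jun 5 2010 + 16 days = Mon Jun 21 2010.
Mon Jun 21 2010 + 16 days = Wed Jul 7 2010.
Wed Jul 7 2010 + 16 days = Fri Jul 23 2010.
Fri Jul 23 2010 + 16 days = Sun Aug 8 2010.
Sun Aug 8 2010 + 16 days = Tue Aug 24 2010.
Tue Aug 24 2010 + 16 days = Thu Sep 9 2010.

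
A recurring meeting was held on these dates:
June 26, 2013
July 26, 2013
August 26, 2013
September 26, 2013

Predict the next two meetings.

October 26, 2013; November 26, 2013

Each date is the 26th; the gaps (30, 31, 31) track the month lengths.
The rule is the 26th of each month.
Next: October 2013 → October 26, 2013.
Next: November 2013 → November 26, 2013.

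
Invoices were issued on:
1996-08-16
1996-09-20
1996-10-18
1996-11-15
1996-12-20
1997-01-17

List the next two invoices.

These are Fridays at 28- or 35-day spacing (35, 28, 28, 35, 28).
The pattern: 3rd Friday of the month.
February 1997 — 3rd Friday is 1997-02-21.
March 1997 — 3rd Friday is 1997-03-21.

1997-02-21, 1997-03-21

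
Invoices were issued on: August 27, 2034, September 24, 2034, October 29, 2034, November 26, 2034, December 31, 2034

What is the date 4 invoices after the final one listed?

These are Sundays with 28, 35, 28, 35-day gaps.
Each is the final Sunday of its month — October 29, 2034 is past the 28th, so '4th Sunday' doesn't fit.
January 2035 ends with Sunday January 28, 2035.
February 2035 ends with Sunday February 25, 2035.
Last Sunday of March 2035: March 25, 2035.
Last Sunday of April 2035: April 29, 2035.

April 29, 2035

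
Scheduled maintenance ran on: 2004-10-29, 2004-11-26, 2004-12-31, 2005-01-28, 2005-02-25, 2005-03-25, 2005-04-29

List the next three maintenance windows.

Every date is a Friday; gaps 28, 35, 28, 28, 28, 35 days.
Each is the last Friday of its month (at least one falls on the 29th or later, ruling out '4th Friday').
Last Friday of May 2005: 2005-05-27.
Last Friday of June 2005: 2005-06-24.
Last Friday of July 2005: 2005-07-29.

2005-05-27, 2005-06-24, 2005-07-29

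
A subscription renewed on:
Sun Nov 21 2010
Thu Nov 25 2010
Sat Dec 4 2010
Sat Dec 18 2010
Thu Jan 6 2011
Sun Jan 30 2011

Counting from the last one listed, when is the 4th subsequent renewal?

Sat Jun 25 2011

Intervals are 4, 9, 14, 19, 24 days — an arithmetic progression with common difference 5.
Next gap: 29 days. Sun Jan 30 2011 + 29 days = Mon Feb 28 2011.
Next gap: 34 days. Mon Feb 28 2011 + 34 days = Sun Apr 3 2011.
Next gap: 39 days. Sun Apr 3 2011 + 39 days = Thu May 12 2011.
Next gap: 44 days. Thu May 12 2011 + 44 days = Sat Jun 25 2011.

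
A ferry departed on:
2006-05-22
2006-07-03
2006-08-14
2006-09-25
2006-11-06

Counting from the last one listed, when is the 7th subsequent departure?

2007-08-27

The spacing is 42, 42, 42, 42 days — always 42 days.
2006-11-06 + 42 days = 2006-12-18.
2006-12-18 + 42 days = 2007-01-29.
2007-01-29 + 42 days = 2007-03-12.
2007-03-12 + 42 days = 2007-04-23.
2007-04-23 + 42 days = 2007-06-04.
2007-06-04 + 42 days = 2007-07-16.
2007-07-16 + 42 days = 2007-08-27.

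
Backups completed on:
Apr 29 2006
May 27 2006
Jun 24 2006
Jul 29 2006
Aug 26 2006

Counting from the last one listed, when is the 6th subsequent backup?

Feb 24 2007

Every date is a Saturday; gaps 28, 28, 35, 28 days.
Each is the last Saturday of its month (at least one falls on the 29th or later, ruling out '4th Saturday').
September 2006 ends with Saturday Sep 30 2006.
Last Saturday of October 2006: Oct 28 2006.
Last Saturday of November 2006: Nov 25 2006.
Last Saturday of December 2006: Dec 30 2006.
January 2007 ends with Saturday Jan 27 2007.
February 2007 ends with Saturday Feb 24 2007.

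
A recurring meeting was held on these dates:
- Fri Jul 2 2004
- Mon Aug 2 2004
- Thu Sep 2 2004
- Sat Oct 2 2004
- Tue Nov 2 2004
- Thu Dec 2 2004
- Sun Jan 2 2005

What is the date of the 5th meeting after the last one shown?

Gaps: 31, 31, 30, 31, 30, 31 days — not constant. Every event is on the 2nd of the month.
Pattern: the 2nd of each month.
February 2005: Wed Feb 2 2005.
Next: March 2005 → Wed Mar 2 2005.
Next: April 2005 → Sat Apr 2 2005.
Next: May 2005 → Mon May 2 2005.
Next: June 2005 → Thu Jun 2 2005.

Thu Jun 2 2005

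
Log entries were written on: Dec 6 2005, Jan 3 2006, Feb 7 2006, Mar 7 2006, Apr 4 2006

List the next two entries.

Gaps: 28, 35, 28, 28 days — a mix of 28 and 35. Every date is a Tuesday.
Each is the 1st Tuesday of its month.
1st Tuesday of May 2006: May 2 2006.
1st Tuesday of June 2006: Jun 6 2006.

May 2 2006, Jun 6 2006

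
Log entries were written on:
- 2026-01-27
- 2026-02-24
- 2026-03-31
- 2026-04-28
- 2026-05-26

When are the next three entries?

All Tuesdays; the gaps (28, 35, 28, 28) vary with month length.
This is the last Tuesday of each month.
Last Tuesday of June 2026: 2026-06-30.
Last Tuesday of July 2026: 2026-07-28.
Last Tuesday of August 2026: 2026-08-25.

2026-06-30, 2026-07-28, 2026-08-25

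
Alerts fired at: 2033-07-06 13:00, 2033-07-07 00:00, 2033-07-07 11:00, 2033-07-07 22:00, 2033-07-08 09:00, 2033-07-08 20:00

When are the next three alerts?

2033-07-09 07:00, 2033-07-09 18:00, 2033-07-10 05:00

Gaps: 11, 11, 11, 11, 11 hours — each event is 11 hours after the previous one.
2033-07-08 20:00 + 11 h = 2033-07-09 07:00.
2033-07-09 07:00 + 11 h = 2033-07-09 18:00.
2033-07-09 18:00 + 11 h = 2033-07-10 05:00.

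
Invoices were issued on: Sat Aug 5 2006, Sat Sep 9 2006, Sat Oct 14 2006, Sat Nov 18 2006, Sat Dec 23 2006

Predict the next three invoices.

Sat Jan 27 2007, Sat Mar 3 2007, Sat Apr 7 2007

Every event comes 35 days after the last (35, 35, 35, 35).
Sat Dec 23 2006 + 35 days = Sat Jan 27 2007.
Sat Jan 27 2007 + 35 days = Sat Mar 3 2007.
Sat Mar 3 2007 + 35 days = Sat Apr 7 2007.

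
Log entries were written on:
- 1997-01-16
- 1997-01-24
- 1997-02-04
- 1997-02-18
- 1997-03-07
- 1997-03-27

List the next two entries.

Intervals are 8, 11, 14, 17, 20 days — an arithmetic progression with common difference 3.
Next gap: 23 days. 1997-03-27 + 23 days = 1997-04-19.
Next gap: 26 days. 1997-04-19 + 26 days = 1997-05-15.

1997-04-19, 1997-05-15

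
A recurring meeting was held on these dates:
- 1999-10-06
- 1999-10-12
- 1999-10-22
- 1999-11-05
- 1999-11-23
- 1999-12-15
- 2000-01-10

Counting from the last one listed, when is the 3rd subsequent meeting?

2000-04-21

Intervals are 6, 10, 14, 18, 22, 26 days — an arithmetic progression with common difference 4.
Next gap: 30 days. 2000-01-10 + 30 days = 2000-02-09.
Next gap: 34 days. 2000-02-09 + 34 days = 2000-03-14.
Next gap: 38 days. 2000-03-14 + 38 days = 2000-04-21.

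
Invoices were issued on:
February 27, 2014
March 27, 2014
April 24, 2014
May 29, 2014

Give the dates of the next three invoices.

June 26, 2014; July 31, 2014; August 28, 2014

Every date is a Thursday; gaps 28, 28, 35 days.
Each is the last Thursday of its month (at least one falls on the 29th or later, ruling out '4th Thursday').
Last Thursday of June 2014: June 26, 2014.
July 2014 ends with Thursday July 31, 2014.
August 2014 ends with Thursday August 28, 2014.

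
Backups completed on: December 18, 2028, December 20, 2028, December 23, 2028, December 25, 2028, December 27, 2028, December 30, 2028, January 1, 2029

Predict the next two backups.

January 3, 2029; January 6, 2029

Gaps: 2, 3, 2, 2, 3, 2 days — not constant, but cyclic with period 3.
The events fall on every Monday, Wednesday and Saturday.
The following Wednesday is January 3, 2029.
The following Saturday is January 6, 2029.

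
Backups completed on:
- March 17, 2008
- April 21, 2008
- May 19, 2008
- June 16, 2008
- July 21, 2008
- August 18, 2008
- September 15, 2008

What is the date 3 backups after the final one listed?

December 15, 2008

Gaps: 35, 28, 28, 35, 28, 28 days — a mix of 28 and 35. Every date is a Monday.
Each is the 3rd Monday of its month.
3rd Monday of October 2008: October 20, 2008.
3rd Monday of November 2008: November 17, 2008.
3rd Monday of December 2008: December 15, 2008.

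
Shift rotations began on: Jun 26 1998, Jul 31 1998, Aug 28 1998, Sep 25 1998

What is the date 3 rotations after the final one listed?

Dec 25 1998

These are Fridays with 35, 28, 28-day gaps.
Each is the final Friday of its month — Jul 31 1998 is past the 28th, so '4th Friday' doesn't fit.
Last Friday of October 1998: Oct 30 1998.
November 1998 ends with Friday Nov 27 1998.
Last Friday of December 1998: Dec 25 1998.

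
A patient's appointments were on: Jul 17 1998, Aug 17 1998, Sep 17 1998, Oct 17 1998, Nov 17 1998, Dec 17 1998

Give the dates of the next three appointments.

Jan 17 1999, Feb 17 1999, Mar 17 1999

The day-of-month is always 17 (31, 31, 30, 31, 30 days between events).
So this recurs on the 17th of each month.
January 1999: Jan 17 1999.
February 1999: Feb 17 1999.
March 1999: Mar 17 1999.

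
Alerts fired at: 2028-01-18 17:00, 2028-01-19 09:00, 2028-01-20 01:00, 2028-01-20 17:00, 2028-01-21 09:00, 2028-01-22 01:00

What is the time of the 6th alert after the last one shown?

2028-01-26 01:00

Spacing: 16, 16, 16, 16, 16 h — constant 16 h.
2028-01-22 01:00 + 16 h = 2028-01-22 17:00.
2028-01-22 17:00 + 16 h = 2028-01-23 09:00.
2028-01-23 09:00 + 16 h = 2028-01-24 01:00.
2028-01-24 01:00 + 16 h = 2028-01-24 17:00.
2028-01-24 17:00 + 16 h = 2028-01-25 09:00.
2028-01-25 09:00 + 16 h = 2028-01-26 01:00.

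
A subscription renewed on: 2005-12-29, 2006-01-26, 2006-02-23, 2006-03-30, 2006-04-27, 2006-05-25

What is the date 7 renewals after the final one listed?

These are Thursdays with 28, 28, 35, 28, 28-day gaps.
Each is the final Thursday of its month — 2005-12-29 is past the 28th, so '4th Thursday' doesn't fit.
June 2006 ends with Thursday 2006-06-29.
July 2006 ends with Thursday 2006-07-27.
August 2006 ends with Thursday 2006-08-31.
September 2006 ends with Thursday 2006-09-28.
Last Thursday of October 2006: 2006-10-26.
November 2006 ends with Thursday 2006-11-30.
December 2006 ends with Thursday 2006-12-28.

2006-12-28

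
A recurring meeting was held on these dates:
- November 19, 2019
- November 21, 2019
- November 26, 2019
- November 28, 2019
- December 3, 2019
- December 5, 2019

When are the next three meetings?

Gaps: 2, 5, 2, 5, 2 days — not constant, but cyclic with period 2.
The events fall on every Tuesday and Thursday.
The following Tuesday is December 10, 2019.
Next Thursday: December 12, 2019.
Next Tuesday: December 17, 2019.

December 10, 2019; December 12, 2019; December 17, 2019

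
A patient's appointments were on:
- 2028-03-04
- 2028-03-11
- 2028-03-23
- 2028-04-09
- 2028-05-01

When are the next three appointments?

The spacing grows by 5 each time: 7, 12, 17, 22 days.
Next gap: 27 days. 2028-05-01 + 27 days = 2028-05-28.
Next gap: 32 days. 2028-05-28 + 32 days = 2028-06-29.
Next gap: 37 days. 2028-06-29 + 37 days = 2028-08-05.

2028-05-28, 2028-06-29, 2028-08-05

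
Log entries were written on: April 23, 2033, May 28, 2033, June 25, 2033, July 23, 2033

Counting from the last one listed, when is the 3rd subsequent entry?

These are Saturdays at 28- or 35-day spacing (35, 28, 28).
The pattern: 4th Saturday of the month.
4th Saturday of August 2033: August 27, 2033.
September 2033 — 4th Saturday is September 24, 2033.
October 2033 — 4th Saturday is October 22, 2033.

October 22, 2033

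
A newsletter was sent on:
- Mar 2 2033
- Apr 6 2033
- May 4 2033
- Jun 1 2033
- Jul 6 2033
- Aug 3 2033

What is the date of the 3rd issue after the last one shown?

Nov 2 2033

Gaps: 35, 28, 28, 35, 28 days — a mix of 28 and 35. Every date is a Wednesday.
Each is the 1st Wednesday of its month.
1st Wednesday of September 2033: Sep 7 2033.
October 2033 — 1st Wednesday is Oct 5 2033.
November 2033 — 1st Wednesday is Nov 2 2033.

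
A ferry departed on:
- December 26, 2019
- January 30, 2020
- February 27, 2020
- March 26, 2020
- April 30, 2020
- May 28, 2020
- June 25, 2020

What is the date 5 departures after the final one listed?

These are Thursdays with 35, 28, 28, 35, 28, 28-day gaps.
Each is the final Thursday of its month — January 30, 2020 is past the 28th, so '4th Thursday' doesn't fit.
July 2020 ends with Thursday July 30, 2020.
August 2020 ends with Thursday August 27, 2020.
Last Thursday of September 2020: September 24, 2020.
October 2020 ends with Thursday October 29, 2020.
November 2020 ends with Thursday November 26, 2020.

November 26, 2020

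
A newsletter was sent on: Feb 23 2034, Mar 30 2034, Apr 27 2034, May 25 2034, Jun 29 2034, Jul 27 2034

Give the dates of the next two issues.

Aug 31 2034, Sep 28 2034

Every date is a Thursday; gaps 35, 28, 28, 35, 28 days.
Each is the last Thursday of its month (at least one falls on the 29th or later, ruling out '4th Thursday').
August 2034 ends with Thursday Aug 31 2034.
September 2034 ends with Thursday Sep 28 2034.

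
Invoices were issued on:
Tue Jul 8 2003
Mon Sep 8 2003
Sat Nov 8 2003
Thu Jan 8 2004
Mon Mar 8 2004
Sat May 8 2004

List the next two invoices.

Thu Jul 8 2004, Wed Sep 8 2004

Each date is the 8th; the gaps (62, 61, 61, 60, 61) track the month lengths.
The rule is the 8th of every 2 months.
July 2004: Thu Jul 8 2004.
Next: September 2004 → Wed Sep 8 2004.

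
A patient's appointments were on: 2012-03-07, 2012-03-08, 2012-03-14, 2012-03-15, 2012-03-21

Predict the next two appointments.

Every event lands on a Wednesday or Thursday (gaps cycle 1, 6, 1, 6).
So the schedule is: every Wednesday and Thursday.
Next Thursday: 2012-03-22.
The following Wednesday is 2012-03-28.

2012-03-22, 2012-03-28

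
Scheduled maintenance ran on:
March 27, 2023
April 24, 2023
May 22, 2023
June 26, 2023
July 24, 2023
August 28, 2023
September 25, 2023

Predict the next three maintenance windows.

These are Mondays at 28- or 35-day spacing (28, 28, 35, 28, 35, 28).
The pattern: 4th Monday of the month.
October 2023 — 4th Monday is October 23, 2023.
4th Monday of November 2023: November 27, 2023.
December 2023 — 4th Monday is December 25, 2023.

October 23, 2023; November 27, 2023; December 25, 2023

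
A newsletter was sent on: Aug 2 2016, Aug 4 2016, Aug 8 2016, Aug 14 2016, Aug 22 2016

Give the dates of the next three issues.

Sep 1 2016, Sep 13 2016, Sep 27 2016

Intervals are 2, 4, 6, 8 days — an arithmetic progression with common difference 2.
Next gap: 10 days. Aug 22 2016 + 10 days = Sep 1 2016.
Next gap: 12 days. Sep 1 2016 + 12 days = Sep 13 2016.
Next gap: 14 days. Sep 13 2016 + 14 days = Sep 27 2016.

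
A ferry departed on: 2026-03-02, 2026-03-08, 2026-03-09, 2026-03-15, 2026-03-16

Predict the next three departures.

2026-03-22, 2026-03-23, 2026-03-29

The gap pattern 6, 1, 6, 1 repeats every 2 events.
These are the Mondays and Sundays of each week.
The following Sunday is 2026-03-22.
Next Monday: 2026-03-23.
Next Sunday: 2026-03-29.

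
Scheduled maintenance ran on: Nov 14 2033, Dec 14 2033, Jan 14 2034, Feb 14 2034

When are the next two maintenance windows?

Mar 14 2034, Apr 14 2034

Gaps: 30, 31, 31 days — not constant. Every event is on the 14th of the month.
Pattern: the 14th of each month.
Next: March 2034 → Mar 14 2034.
Next: April 2034 → Apr 14 2034.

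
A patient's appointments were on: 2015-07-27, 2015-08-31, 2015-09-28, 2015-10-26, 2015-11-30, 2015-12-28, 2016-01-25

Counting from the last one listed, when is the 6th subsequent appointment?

All Mondays; the gaps (35, 28, 28, 35, 28, 28) vary with month length.
This is the last Monday of each month.
Last Monday of February 2016: 2016-02-29.
March 2016 ends with Monday 2016-03-28.
April 2016 ends with Monday 2016-04-25.
May 2016 ends with Monday 2016-05-30.
Last Monday of June 2016: 2016-06-27.
Last Monday of July 2016: 2016-07-25.

2016-07-25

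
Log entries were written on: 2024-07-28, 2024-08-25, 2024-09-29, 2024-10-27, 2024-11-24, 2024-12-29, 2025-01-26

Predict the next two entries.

These are Sundays with 28, 35, 28, 28, 35, 28-day gaps.
Each is the final Sunday of its month — 2024-09-29 is past the 28th, so '4th Sunday' doesn't fit.
Last Sunday of February 2025: 2025-02-23.
Last Sunday of March 2025: 2025-03-30.

2025-02-23, 2025-03-30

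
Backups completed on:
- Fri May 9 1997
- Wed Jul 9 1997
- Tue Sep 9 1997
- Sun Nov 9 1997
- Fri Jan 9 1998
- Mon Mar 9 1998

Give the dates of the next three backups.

Sat May 9 1998, Thu Jul 9 1998, Wed Sep 9 1998

Gaps: 61, 62, 61, 61, 59 days — not constant. Every event is on the 9th of the month.
Pattern: the 9th of every 2 months.
May 1998: Sat May 9 1998.
July 1998: Thu Jul 9 1998.
September 1998: Wed Sep 9 1998.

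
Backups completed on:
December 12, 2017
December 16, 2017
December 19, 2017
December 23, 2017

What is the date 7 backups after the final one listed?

Gaps: 4, 3, 4 days — not constant, but cyclic with period 2.
The events fall on every Tuesday and Saturday.
The following Tuesday is December 26, 2017.
Next Saturday: December 30, 2017.
The following Tuesday is January 2, 2018.
The following Saturday is January 6, 2018.
The following Tuesday is January 9, 2018.
The following Saturday is January 13, 2018.
Next Tuesday: January 16, 2018.

January 16, 2018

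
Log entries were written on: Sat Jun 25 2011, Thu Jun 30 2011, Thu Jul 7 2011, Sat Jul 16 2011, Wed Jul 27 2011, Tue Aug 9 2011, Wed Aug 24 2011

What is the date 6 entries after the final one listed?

Tue Jan 3 2012

Intervals are 5, 7, 9, 11, 13, 15 days — an arithmetic progression with common difference 2.
Next gap: 17 days. Wed Aug 24 2011 + 17 days = Sat Sep 10 2011.
Next gap: 19 days. Sat Sep 10 2011 + 19 days = Thu Sep 29 2011.
Next gap: 21 days. Thu Sep 29 2011 + 21 days = Thu Oct 20 2011.
Next gap: 23 days. Thu Oct 20 2011 + 23 days = Sat Nov 12 2011.
Next gap: 25 days. Sat Nov 12 2011 + 25 days = Wed Dec 7 2011.
Next gap: 27 days. Wed Dec 7 2011 + 27 days = Tue Jan 3 2012.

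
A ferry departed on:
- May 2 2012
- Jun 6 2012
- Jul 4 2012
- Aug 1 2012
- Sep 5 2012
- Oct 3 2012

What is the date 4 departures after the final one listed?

All dates are Wednesdays, 35, 28, 28, 35, 28 days apart.
Specifically, the 1st Wednesday of each month.
1st Wednesday of November 2012: Nov 7 2012.
December 2012 — 1st Wednesday is Dec 5 2012.
January 2013 — 1st Wednesday is Jan 2 2013.
1st Wednesday of February 2013: Feb 6 2013.

Feb 6 2013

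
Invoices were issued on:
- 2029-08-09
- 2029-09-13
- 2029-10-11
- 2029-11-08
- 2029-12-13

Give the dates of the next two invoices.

2030-01-10, 2030-02-14

These are Thursdays at 28- or 35-day spacing (35, 28, 28, 35).
The pattern: 2nd Thursday of the month.
January 2030 — 2nd Thursday is 2030-01-10.
February 2030 — 2nd Thursday is 2030-02-14.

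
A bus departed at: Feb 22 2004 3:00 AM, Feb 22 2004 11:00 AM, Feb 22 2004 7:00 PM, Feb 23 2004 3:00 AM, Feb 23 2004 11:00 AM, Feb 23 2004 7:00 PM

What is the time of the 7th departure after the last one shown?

Feb 26 2004 3:00 AM

Gaps: 8, 8, 8, 8, 8 hours — each event is 8 hours after the previous one.
Feb 23 2004 7:00 PM + 8 h = Feb 24 2004 3:00 AM.
Feb 24 2004 3:00 AM + 8 h = Feb 24 2004 11:00 AM.
Feb 24 2004 11:00 AM + 8 h = Feb 24 2004 7:00 PM.
Feb 24 2004 7:00 PM + 8 h = Feb 25 2004 3:00 AM.
Feb 25 2004 3:00 AM + 8 h = Feb 25 2004 11:00 AM.
Feb 25 2004 11:00 AM + 8 h = Feb 25 2004 7:00 PM.
Feb 25 2004 7:00 PM + 8 h = Feb 26 2004 3:00 AM.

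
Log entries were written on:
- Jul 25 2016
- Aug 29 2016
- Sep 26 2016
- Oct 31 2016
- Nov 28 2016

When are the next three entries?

Dec 26 2016, Jan 30 2017, Feb 27 2017

All Mondays; the gaps (35, 28, 35, 28) vary with month length.
This is the last Monday of each month.
Last Monday of December 2016: Dec 26 2016.
Last Monday of January 2017: Jan 30 2017.
Last Monday of February 2017: Feb 27 2017.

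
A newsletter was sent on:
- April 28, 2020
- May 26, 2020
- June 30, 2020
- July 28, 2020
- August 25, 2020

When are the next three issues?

September 29, 2020; October 27, 2020; November 24, 2020

Every date is a Tuesday; gaps 28, 35, 28, 28 days.
Each is the last Tuesday of its month (at least one falls on the 29th or later, ruling out '4th Tuesday').
September 2020 ends with Tuesday September 29, 2020.
Last Tuesday of October 2020: October 27, 2020.
November 2020 ends with Tuesday November 24, 2020.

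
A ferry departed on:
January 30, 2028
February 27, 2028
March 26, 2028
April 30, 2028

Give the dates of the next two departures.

These are Sundays with 28, 28, 35-day gaps.
Each is the final Sunday of its month — January 30, 2028 is past the 28th, so '4th Sunday' doesn't fit.
May 2028 ends with Sunday May 28, 2028.
Last Sunday of June 2028: June 25, 2028.

May 28, 2028; June 25, 2028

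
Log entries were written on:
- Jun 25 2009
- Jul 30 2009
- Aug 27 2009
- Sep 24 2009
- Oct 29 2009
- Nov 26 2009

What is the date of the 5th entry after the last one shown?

Apr 29 2010

All Thursdays; the gaps (35, 28, 28, 35, 28) vary with month length.
This is the last Thursday of each month.
December 2009 ends with Thursday Dec 31 2009.
January 2010 ends with Thursday Jan 28 2010.
Last Thursday of February 2010: Feb 25 2010.
March 2010 ends with Thursday Mar 25 2010.
April 2010 ends with Thursday Apr 29 2010.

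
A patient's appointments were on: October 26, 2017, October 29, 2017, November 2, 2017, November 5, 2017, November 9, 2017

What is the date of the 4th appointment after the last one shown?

Gaps: 3, 4, 3, 4 days — not constant, but cyclic with period 2.
The events fall on every Thursday and Sunday.
The following Sunday is November 12, 2017.
The following Thursday is November 16, 2017.
Next Sunday: November 19, 2017.
The following Thursday is November 23, 2017.

November 23, 2017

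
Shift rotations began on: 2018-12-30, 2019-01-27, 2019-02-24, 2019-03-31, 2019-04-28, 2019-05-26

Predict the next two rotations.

All Sundays; the gaps (28, 28, 35, 28, 28) vary with month length.
This is the last Sunday of each month.
June 2019 ends with Sunday 2019-06-30.
Last Sunday of July 2019: 2019-07-28.

2019-06-30, 2019-07-28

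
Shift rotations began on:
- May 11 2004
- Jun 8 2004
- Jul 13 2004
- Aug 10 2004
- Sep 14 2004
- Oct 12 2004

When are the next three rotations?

Nov 9 2004, Dec 14 2004, Jan 11 2005

These are Tuesdays at 28- or 35-day spacing (28, 35, 28, 35, 28).
The pattern: 2nd Tuesday of the month.
November 2004 — 2nd Tuesday is Nov 9 2004.
December 2004 — 2nd Tuesday is Dec 14 2004.
January 2005 — 2nd Tuesday is Jan 11 2005.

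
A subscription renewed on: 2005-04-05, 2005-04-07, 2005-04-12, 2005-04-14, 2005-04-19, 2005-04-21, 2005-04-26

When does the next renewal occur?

Every event lands on a Tuesday or Thursday (gaps cycle 2, 5, 2, 5, 2, 5).
So the schedule is: every Tuesday and Thursday.
Next Thursday: 2005-04-28.

2005-04-28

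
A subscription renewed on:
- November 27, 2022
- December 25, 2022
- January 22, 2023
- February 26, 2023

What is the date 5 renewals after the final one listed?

Gaps: 28, 28, 35 days — a mix of 28 and 35. Every date is a Sunday.
Each is the 4th Sunday of its month.
4th Sunday of March 2023: March 26, 2023.
4th Sunday of April 2023: April 23, 2023.
May 2023 — 4th Sunday is May 28, 2023.
4th Sunday of June 2023: June 25, 2023.
July 2023 — 4th Sunday is July 23, 2023.

July 23, 2023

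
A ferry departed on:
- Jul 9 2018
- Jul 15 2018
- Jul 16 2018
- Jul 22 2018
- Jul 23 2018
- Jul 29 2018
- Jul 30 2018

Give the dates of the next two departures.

Every event lands on a Monday or Sunday (gaps cycle 6, 1, 6, 1, 6, 1).
So the schedule is: every Monday and Sunday.
Next Sunday: Aug 5 2018.
Next Monday: Aug 6 2018.

Aug 5 2018, Aug 6 2018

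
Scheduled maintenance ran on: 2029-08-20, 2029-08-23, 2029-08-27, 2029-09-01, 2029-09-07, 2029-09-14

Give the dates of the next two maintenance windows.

2029-09-22, 2029-10-01

Gaps: 3, 4, 5, 6, 7 days — each gap is 1 larger than the previous one.
Next gap: 8 days. 2029-09-14 + 8 days = 2029-09-22.
Next gap: 9 days. 2029-09-22 + 9 days = 2029-10-01.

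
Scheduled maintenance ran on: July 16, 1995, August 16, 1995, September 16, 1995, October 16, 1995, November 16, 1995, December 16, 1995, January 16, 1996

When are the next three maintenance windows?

February 16, 1996; March 16, 1996; April 16, 1996

Gaps: 31, 31, 30, 31, 30, 31 days — not constant. Every event is on the 16th of the month.
Pattern: the 16th of each month.
Next: February 1996 → February 16, 1996.
Next: March 1996 → March 16, 1996.
Next: April 1996 → April 16, 1996.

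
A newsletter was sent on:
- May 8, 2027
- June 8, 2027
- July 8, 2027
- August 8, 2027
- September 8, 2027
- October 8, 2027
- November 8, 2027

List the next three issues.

Gaps: 31, 30, 31, 31, 30, 31 days — not constant. Every event is on the 8th of the month.
Pattern: the 8th of each month.
December 2027: December 8, 2027.
Next: January 2028 → January 8, 2028.
February 2028: February 8, 2028.

December 8, 2027; January 8, 2028; February 8, 2028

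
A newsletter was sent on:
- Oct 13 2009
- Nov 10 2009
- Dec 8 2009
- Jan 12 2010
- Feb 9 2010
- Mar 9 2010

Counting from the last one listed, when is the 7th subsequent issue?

All dates are Tuesdays, 28, 28, 35, 28, 28 days apart.
Specifically, the 2nd Tuesday of each month.
2nd Tuesday of April 2010: Apr 13 2010.
2nd Tuesday of May 2010: May 11 2010.
2nd Tuesday of June 2010: Jun 8 2010.
2nd Tuesday of July 2010: Jul 13 2010.
August 2010 — 2nd Tuesday is Aug 10 2010.
2nd Tuesday of September 2010: Sep 14 2010.
2nd Tuesday of October 2010: Oct 12 2010.

Oct 12 2010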